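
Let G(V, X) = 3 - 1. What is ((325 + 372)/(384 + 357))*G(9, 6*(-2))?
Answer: 1394/741 ≈ 1.8812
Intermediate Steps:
G(V, X) = 2
((325 + 372)/(384 + 357))*G(9, 6*(-2)) = ((325 + 372)/(384 + 357))*2 = (697/741)*2 = 1394/741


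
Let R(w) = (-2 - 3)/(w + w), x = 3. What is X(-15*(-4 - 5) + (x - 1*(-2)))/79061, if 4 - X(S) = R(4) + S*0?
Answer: 37/632488 ≈ 5.8499e-5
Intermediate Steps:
R(w) = -5/(2*w) (R(w) = -5*1/(2*w) = -5/(2*w))
X(S) = 37/8 (X(S) = 4 - (-5/2/4 + S*0) = 4 - (-5/2*1/4 + 0) = 4 - (-5/8 + 0) = 4 - 1*(-5/8) = 4 + 5/8 = 37/8)
X(-15*(-4 - 5) + (x - 1*(-2)))/79061 = (37/8)/79061 = (37/8)*(1/79061) = 37/632488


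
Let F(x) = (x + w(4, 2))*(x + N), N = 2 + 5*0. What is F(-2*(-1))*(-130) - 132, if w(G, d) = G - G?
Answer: -1172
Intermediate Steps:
N = 2 (N = 2 + 0 = 2)
w(G, d) = 0
F(x) = x*(2 + x) (F(x) = (x + 0)*(x + 2) = x*(2 + x))
F(-2*(-1))*(-130) - 132 = ((-2*(-1))*(2 - 2*(-1)))*(-130) - 132 = (2*(2 + 2))*(-130) - 132 = (2*4)*(-130) - 132 = 8*(-130) - 132 = -1040 - 132 = -1172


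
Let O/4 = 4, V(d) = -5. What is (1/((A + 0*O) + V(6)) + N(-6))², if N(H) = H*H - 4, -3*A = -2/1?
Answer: 170569/169 ≈ 1009.3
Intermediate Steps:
A = ⅔ (A = -(-2)/(3*1) = -(-2)/3 = -⅓*(-2) = ⅔ ≈ 0.66667)
N(H) = -4 + H² (N(H) = H² - 4 = -4 + H²)
O = 16 (O = 4*4 = 16)
(1/((A + 0*O) + V(6)) + N(-6))² = (1/((⅔ + 0*16) - 5) + (-4 + (-6)²))² = (1/((⅔ + 0) - 5) + (-4 + 36))² = (1/(⅔ - 5) + 32)² = (1/(-13/3) + 32)² = (-3/13 + 32)² = (413/13)² = 170569/169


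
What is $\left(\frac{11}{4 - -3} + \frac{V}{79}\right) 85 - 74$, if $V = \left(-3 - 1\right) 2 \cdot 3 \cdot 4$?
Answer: $- \frac{24177}{553} \approx -43.72$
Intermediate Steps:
$V = -96$ ($V = \left(-4\right) 2 \cdot 3 \cdot 4 = \left(-8\right) 3 \cdot 4 = \left(-24\right) 4 = -96$)
$\left(\frac{11}{4 - -3} + \frac{V}{79}\right) 85 - 74 = \left(\frac{11}{4 - -3} - \frac{96}{79}\right) 85 - 74 = \left(\frac{11}{4 + 3} - \frac{96}{79}\right) 85 - 74 = \left(\frac{11}{7} - \frac{96}{79}\right) 85 - 74 = \frac{197}{553} \cdot 85 - 74 = \frac{16745}{553} - 74 = - \frac{24177}{553}$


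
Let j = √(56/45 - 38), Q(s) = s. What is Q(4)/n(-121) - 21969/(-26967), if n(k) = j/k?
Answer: 7323/8989 + 726*I*√8270/827 ≈ 0.81466 + 79.833*I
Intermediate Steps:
j = I*√8270/15 (j = √(56*(1/45) - 38) = √(56/45 - 38) = √(-1654/45) = I*√8270/15 ≈ 6.0626*I)
n(k) = I*√8270/(15*k) (n(k) = (I*√8270/15)/k = I*√8270/(15*k))
Q(4)/n(-121) - 21969/(-26967) = 4/(((1/15)*I*√8270/(-121))) - 21969/(-26967) = 4/(((1/15)*I*√8270*(-1/121))) - 21969*(-1/26967) = 4/((-I*√8270/1815)) + 7323/8989 = 4*(363*I*√8270/1654) + 7323/8989 = 726*I*√8270/827 + 7323/8989 = 7323/8989 + 726*I*√8270/827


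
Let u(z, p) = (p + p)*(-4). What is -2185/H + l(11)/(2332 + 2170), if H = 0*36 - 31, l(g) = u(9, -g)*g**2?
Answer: 5083479/69781 ≈ 72.849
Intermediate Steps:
u(z, p) = -8*p (u(z, p) = (2*p)*(-4) = -8*p)
l(g) = 8*g**3 (l(g) = (-(-8)*g)*g**2 = (8*g)*g**2 = 8*g**3)
H = -31 (H = 0 - 31 = -31)
-2185/H + l(11)/(2332 + 2170) = -2185/(-31) + (8*11**3)/(2332 + 2170) = -2185*(-1/31) + (8*1331)/4502 = 2185/31 + 10648*(1/4502) = 2185/31 + 5324/2251 = 5083479/69781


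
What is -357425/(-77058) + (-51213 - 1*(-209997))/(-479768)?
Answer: 19905687491/4621245318 ≈ 4.3074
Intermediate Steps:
-357425/(-77058) + (-51213 - 1*(-209997))/(-479768) = -357425*(-1/77058) + (-51213 + 209997)*(-1/479768) = 357425/77058 + 158784*(-1/479768) = 357425/77058 - 19848/59971 = 19905687491/4621245318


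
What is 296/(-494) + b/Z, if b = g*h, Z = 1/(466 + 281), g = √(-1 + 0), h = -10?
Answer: -148/247 - 7470*I ≈ -0.59919 - 7470.0*I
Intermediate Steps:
g = I (g = √(-1) = I ≈ 1.0*I)
Z = 1/747 ≈ 0.0013387
b = -10*I (b = I*(-10) = -10*I ≈ -10.0*I)
296/(-494) + b/Z = 296/(-494) + (-10*I)/(1/747) = 296*(-1/494) - 10*I*747 = -148/247 - 7470*I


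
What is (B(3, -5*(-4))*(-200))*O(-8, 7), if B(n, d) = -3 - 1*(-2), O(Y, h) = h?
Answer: 1400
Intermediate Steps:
B(n, d) = -1 (B(n, d) = -3 + 2 = -1)
(B(3, -5*(-4))*(-200))*O(-8, 7) = -1*(-200)*7 = 200*7 = 1400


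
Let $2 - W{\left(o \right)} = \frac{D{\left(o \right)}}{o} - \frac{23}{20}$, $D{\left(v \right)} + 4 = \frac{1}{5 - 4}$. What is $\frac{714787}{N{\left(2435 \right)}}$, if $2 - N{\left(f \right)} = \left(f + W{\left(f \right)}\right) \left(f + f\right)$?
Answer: $- \frac{1429574}{23747589} \approx -0.060199$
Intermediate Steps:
$D{\left(v \right)} = -3$ ($D{\left(v \right)} = -4 + \frac{1}{5 - 4} = -4 + 1^{-1} = -4 + 1 = -3$)
$W{\left(o \right)} = \frac{63}{20} + \frac{3}{o}$ ($W{\left(o \right)} = 2 - \left(- \frac{3}{o} - \frac{23}{20}\right) = 2 - \left(- \frac{23}{20} - \frac{3}{o}\right) = 2 + \left(\frac{23}{20} + \frac{3}{o}\right) = \frac{63}{20} + \frac{3}{o}$)
$N{\left(f \right)} = 2 - 2 f \left(\frac{63}{20} + f + \frac{3}{f}\right)$ ($N{\left(f \right)} = 2 - \left(f + \left(\frac{63}{20} + \frac{3}{f}\right)\right) \left(f + f\right) = 2 - \left(\frac{63}{20} + f + \frac{3}{f}\right) 2 f = 2 - 2 f \left(\frac{63}{20} + f + \frac{3}{f}\right)$)
$\frac{714787}{N{\left(2435 \right)}} = \frac{714787}{-4 - 2 \cdot 2435^{2} - \frac{30681}{2}} = \frac{714787}{-4 - 11858450 - \frac{30681}{2}} = \frac{714787}{- \frac{23747589}{2}} = 714787 \left(- \frac{2}{23747589}\right) = - \frac{1429574}{23747589}$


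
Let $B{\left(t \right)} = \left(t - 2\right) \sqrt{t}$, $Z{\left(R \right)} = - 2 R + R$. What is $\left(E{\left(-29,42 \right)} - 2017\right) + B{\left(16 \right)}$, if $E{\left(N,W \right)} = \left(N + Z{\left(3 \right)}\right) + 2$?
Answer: $-1991$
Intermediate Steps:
$Z{\left(R \right)} = - R$
$B{\left(t \right)} = \sqrt{t} \left(-2 + t\right)$ ($B{\left(t \right)} = \left(-2 + t\right) \sqrt{t} = \sqrt{t} \left(-2 + t\right)$)
$E{\left(N,W \right)} = -1 + N$ ($E{\left(N,W \right)} = \left(N - 3\right) + 2 = \left(-3 + N\right) + 2 = -1 + N$)
$\left(E{\left(-29,42 \right)} - 2017\right) + B{\left(16 \right)} = \left(\left(-1 - 29\right) - 2017\right) + \sqrt{16} \left(-2 + 16\right) = \left(-30 - 2017\right) + 4 \cdot 14 = -2047 + 56 = -1991$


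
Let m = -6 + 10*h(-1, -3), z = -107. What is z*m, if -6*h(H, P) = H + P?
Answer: -214/3 ≈ -71.333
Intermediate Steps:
h(H, P) = -H/6 - P/6 (h(H, P) = -(H + P)/6 = -H/6 - P/6)
m = ⅔ (m = -6 + 10*(-⅙*(-1) - ⅙*(-3)) = -6 + 10*(⅙ + ½) = -6 + 10*(⅔) = -6 + 20/3 = ⅔ ≈ 0.66667)
z*m = -107*⅔ = -214/3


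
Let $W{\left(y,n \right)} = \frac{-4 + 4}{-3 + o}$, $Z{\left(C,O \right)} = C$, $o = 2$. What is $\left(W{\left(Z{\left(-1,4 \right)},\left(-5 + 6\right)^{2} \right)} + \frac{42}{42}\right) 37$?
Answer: $37$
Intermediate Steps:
$W{\left(y,n \right)} = 0$ ($W{\left(y,n \right)} = \frac{-4 + 4}{-3 + 2} = \frac{0}{-1} = 0 \left(-1\right) = 0$)
$\left(W{\left(Z{\left(-1,4 \right)},\left(-5 + 6\right)^{2} \right)} + \frac{42}{42}\right) 37 = \left(0 + \frac{42}{42}\right) 37 = \left(0 + 42 \cdot \frac{1}{42}\right) 37 = \left(0 + 1\right) 37 = 1 \cdot 37 = 37$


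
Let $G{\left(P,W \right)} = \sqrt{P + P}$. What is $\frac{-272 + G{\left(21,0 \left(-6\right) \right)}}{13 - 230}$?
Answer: $\frac{272}{217} - \frac{\sqrt{42}}{217} \approx 1.2236$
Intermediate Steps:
$G{\left(P,W \right)} = \sqrt{2} \sqrt{P}$ ($G{\left(P,W \right)} = \sqrt{2 P} = \sqrt{2} \sqrt{P}$)
$\frac{-272 + G{\left(21,0 \left(-6\right) \right)}}{13 - 230} = \frac{-272 + \sqrt{2} \sqrt{21}}{13 - 230} = \frac{-272 + \sqrt{42}}{-217} = \left(-272 + \sqrt{42}\right) \left(- \frac{1}{217}\right) = \frac{272}{217} - \frac{\sqrt{42}}{217}$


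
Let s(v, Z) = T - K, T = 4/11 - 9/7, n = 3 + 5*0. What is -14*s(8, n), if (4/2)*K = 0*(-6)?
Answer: 142/11 ≈ 12.909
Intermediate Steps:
n = 3 (n = 3 + 0 = 3)
K = 0 (K = (0*(-6))/2 = (½)*0 = 0)
T = -71/77 (T = 4*(1/11) - 9*⅐ = 4/11 - 9/7 = -71/77 ≈ -0.92208)
s(v, Z) = -71/77 (s(v, Z) = -71/77 - 1*0 = -71/77 + 0 = -71/77)
-14*s(8, n) = -14*(-71/77) = 142/11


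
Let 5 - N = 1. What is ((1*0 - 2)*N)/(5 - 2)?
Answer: -8/3 ≈ -2.6667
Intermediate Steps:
N = 4 (N = 5 - 1*1 = 5 - 1 = 4)
((1*0 - 2)*N)/(5 - 2) = ((1*0 - 2)*4)/(5 - 2) = ((0 - 2)*4)/3 = -2*4*(1/3) = -8*1/3 = -8/3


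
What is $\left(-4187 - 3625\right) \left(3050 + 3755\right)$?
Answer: $-53160660$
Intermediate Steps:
$\left(-4187 - 3625\right) \left(3050 + 3755\right) = \left(-7812\right) 6805 = -53160660$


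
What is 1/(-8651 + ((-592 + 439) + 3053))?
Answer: -1/5751 ≈ -0.00017388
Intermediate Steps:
1/(-8651 + ((-592 + 439) + 3053)) = 1/(-8651 + (-153 + 3053)) = 1/(-8651 + 2900) = 1/(-5751) = -1/5751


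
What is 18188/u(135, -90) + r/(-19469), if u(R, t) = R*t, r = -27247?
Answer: -11525561/118274175 ≈ -0.097448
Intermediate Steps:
18188/u(135, -90) + r/(-19469) = 18188/((135*(-90))) - 27247/(-19469) = 18188/(-12150) - 27247*(-1/19469) = 18188*(-1/12150) + 27247/19469 = -9094/6075 + 27247/19469 = -11525561/118274175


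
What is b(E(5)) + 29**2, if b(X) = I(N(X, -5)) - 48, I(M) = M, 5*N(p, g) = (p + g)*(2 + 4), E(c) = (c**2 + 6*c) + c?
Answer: 859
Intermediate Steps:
E(c) = c**2 + 7*c
N(p, g) = 6*g/5 + 6*p/5 (N(p, g) = ((p + g)*(2 + 4))/5 = ((g + p)*6)/5 = (6*g + 6*p)/5 = 6*g/5 + 6*p/5)
b(X) = -54 + 6*X/5 (b(X) = ((6/5)*(-5) + 6*X/5) - 48 = (-6 + 6*X/5) - 48 = -54 + 6*X/5)
b(E(5)) + 29**2 = (-54 + 6*(5*(7 + 5))/5) + 29**2 = (-54 + 6*(5*12)/5) + 841 = (-54 + (6/5)*60) + 841 = (-54 + 72) + 841 = 18 + 841 = 859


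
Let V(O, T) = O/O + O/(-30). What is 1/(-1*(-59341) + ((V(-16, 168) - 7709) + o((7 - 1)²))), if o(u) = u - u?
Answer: 15/774503 ≈ 1.9367e-5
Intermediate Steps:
o(u) = 0
V(O, T) = 1 - O/30 (V(O, T) = 1 + O*(-1/30) = 1 - O/30)
1/(-1*(-59341) + ((V(-16, 168) - 7709) + o((7 - 1)²))) = 1/(-1*(-59341) + (((1 - 1/30*(-16)) - 7709) + 0)) = 1/(59341 + (((1 + 8/15) - 7709) + 0)) = 1/(59341 + ((23/15 - 7709) + 0)) = 1/(59341 + (-115612/15 + 0)) = 1/(59341 - 115612/15) = 1/(774503/15) = 15/774503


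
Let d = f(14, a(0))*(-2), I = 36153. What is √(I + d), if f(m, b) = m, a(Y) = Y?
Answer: 85*√5 ≈ 190.07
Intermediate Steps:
d = -28 (d = 14*(-2) = -28)
√(I + d) = √(36153 - 28) = √36125 = 85*√5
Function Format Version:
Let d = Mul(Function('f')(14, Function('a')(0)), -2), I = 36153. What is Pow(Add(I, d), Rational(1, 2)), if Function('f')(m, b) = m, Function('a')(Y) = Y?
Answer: Mul(85, Pow(5, Rational(1, 2))) ≈ 190.07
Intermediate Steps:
d = -28 (d = Mul(14, -2) = -28)
Pow(Add(I, d), Rational(1, 2)) = Pow(Add(36153, -28), Rational(1, 2)) = Pow(36125, Rational(1, 2)) = Mul(85, Pow(5, Rational(1, 2)))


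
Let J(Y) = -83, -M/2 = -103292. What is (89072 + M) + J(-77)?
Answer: 295573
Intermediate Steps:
M = 206584 (M = -2*(-103292) = 206584)
(89072 + M) + J(-77) = (89072 + 206584) - 83 = 295656 - 83 = 295573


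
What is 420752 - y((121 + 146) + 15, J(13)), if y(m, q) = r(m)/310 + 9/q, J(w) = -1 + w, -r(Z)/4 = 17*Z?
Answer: 260904127/620 ≈ 4.2081e+5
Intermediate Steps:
r(Z) = -68*Z
y(m, q) = 9/q - 34*m/155 (y(m, q) = -68*m/310 + 9/q = -68*m*(1/310) + 9/q = -34*m/155 + 9/q = 9/q - 34*m/155)
420752 - y((121 + 146) + 15, J(13)) = 420752 - (9/(-1 + 13) - 34*((121 + 146) + 15)/155) = 420752 - (9/12 - 34*(267 + 15)/155) = 420752 - (9*(1/12) - 34/155*282) = 420752 - (¾ - 9588/155) = 420752 - 1*(-37887/620) = 420752 + 37887/620 = 260904127/620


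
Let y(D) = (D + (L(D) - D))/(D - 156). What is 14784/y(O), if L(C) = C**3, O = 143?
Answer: -1344/20449 ≈ -0.065724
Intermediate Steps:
y(D) = D**3/(-156 + D) (y(D) = (D + (D**3 - D))/(D - 156) = D**3/(-156 + D))
14784/y(O) = 14784/((143**3/(-156 + 143))) = 14784/((2924207/(-13))) = 14784/((2924207*(-1/13))) = 14784/(-224939) = 14784*(-1/224939) = -1344/20449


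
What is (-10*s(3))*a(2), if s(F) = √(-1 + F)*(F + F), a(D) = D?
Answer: -120*√2 ≈ -169.71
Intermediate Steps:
s(F) = 2*F*√(-1 + F) (s(F) = √(-1 + F)*(2*F) = 2*F*√(-1 + F))
(-10*s(3))*a(2) = -20*3*√(-1 + 3)*2 = -20*3*√2*2 = -60*√2*2 = -120*√2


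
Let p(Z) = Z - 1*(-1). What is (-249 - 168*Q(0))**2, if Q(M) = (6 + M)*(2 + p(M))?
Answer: 10712529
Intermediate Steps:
p(Z) = 1 + Z (p(Z) = Z + 1 = 1 + Z)
Q(M) = (3 + M)*(6 + M) (Q(M) = (6 + M)*(2 + (1 + M)) = (6 + M)*(3 + M) = (3 + M)*(6 + M))
(-249 - 168*Q(0))**2 = (-249 - 168*(18 + 0**2 + 9*0))**2 = (-249 - 168*(18 + 0 + 0))**2 = (-249 - 168*18)**2 = (-249 - 3024)**2 = (-3273)**2 = 10712529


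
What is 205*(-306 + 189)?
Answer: -23985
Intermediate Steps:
205*(-306 + 189) = 205*(-117) = -23985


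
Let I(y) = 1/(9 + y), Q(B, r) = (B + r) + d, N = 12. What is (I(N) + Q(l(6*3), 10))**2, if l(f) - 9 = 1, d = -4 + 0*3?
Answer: 113569/441 ≈ 257.53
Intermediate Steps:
d = -4 (d = -4 + 0 = -4)
l(f) = 10 (l(f) = 9 + 1 = 10)
Q(B, r) = -4 + B + r (Q(B, r) = (B + r) - 4 = -4 + B + r)
(I(N) + Q(l(6*3), 10))**2 = (1/(9 + 12) + (-4 + 10 + 10))**2 = (1/21 + 16)**2 = (337/21)**2 = 113569/441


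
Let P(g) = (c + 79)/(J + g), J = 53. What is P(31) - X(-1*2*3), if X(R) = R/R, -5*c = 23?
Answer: -4/35 ≈ -0.11429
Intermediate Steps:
c = -23/5 (c = -1/5*23 = -23/5 ≈ -4.6000)
P(g) = 372/(5*(53 + g)) (P(g) = (-23/5 + 79)/(53 + g) = 372/(5*(53 + g)))
X(R) = 1
P(31) - X(-1*2*3) = 372/(5*(53 + 31)) - 1*1 = (372/5)/84 - 1 = (372/5)*(1/84) - 1 = 31/35 - 1 = -4/35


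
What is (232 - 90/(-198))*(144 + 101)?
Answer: 626465/11 ≈ 56951.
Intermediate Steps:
(232 - 90/(-198))*(144 + 101) = (232 - 90*(-1/198))*245 = (232 + 5/11)*245 = (2557/11)*245 = 626465/11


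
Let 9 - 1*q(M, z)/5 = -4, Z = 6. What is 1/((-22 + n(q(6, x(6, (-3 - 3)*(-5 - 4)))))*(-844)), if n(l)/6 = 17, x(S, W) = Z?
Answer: -1/67520 ≈ -1.4810e-5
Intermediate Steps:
x(S, W) = 6
q(M, z) = 65 (q(M, z) = 45 - 5*(-4) = 45 + 20 = 65)
n(l) = 102 (n(l) = 6*17 = 102)
1/((-22 + n(q(6, x(6, (-3 - 3)*(-5 - 4)))))*(-844)) = 1/((-22 + 102)*(-844)) = -1/844/80 = (1/80)*(-1/844) = -1/67520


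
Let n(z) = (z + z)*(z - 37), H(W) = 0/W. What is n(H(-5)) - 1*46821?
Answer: -46821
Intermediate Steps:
H(W) = 0
n(z) = 2*z*(-37 + z) (n(z) = (2*z)*(-37 + z) = 2*z*(-37 + z))
n(H(-5)) - 1*46821 = 2*0*(-37 + 0) - 1*46821 = 2*0*(-37) - 46821 = 0 - 46821 = -46821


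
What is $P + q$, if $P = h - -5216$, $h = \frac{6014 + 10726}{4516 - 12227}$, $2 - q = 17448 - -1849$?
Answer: $- \frac{108579909}{7711} \approx -14081.0$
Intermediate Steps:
$q = -19295$ ($q = 2 - \left(17448 - -1849\right) = 2 - \left(17448 + 1849\right) = 2 - 19297 = -19295$)
$h = - \frac{16740}{7711}$ ($h = \frac{16740}{-7711} = 16740 \left(- \frac{1}{7711}\right) = - \frac{16740}{7711} \approx -2.1709$)
$P = \frac{40203836}{7711}$ ($P = - \frac{16740}{7711} - -5216 = - \frac{16740}{7711} + 5216 = \frac{40203836}{7711} \approx 5213.8$)
$P + q = \frac{40203836}{7711} - 19295 = - \frac{108579909}{7711}$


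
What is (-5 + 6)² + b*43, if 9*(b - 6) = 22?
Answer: 3277/9 ≈ 364.11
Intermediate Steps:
b = 76/9 (b = 6 + (⅑)*22 = 6 + 22/9 = 76/9 ≈ 8.4444)
(-5 + 6)² + b*43 = (-5 + 6)² + (76/9)*43 = 1² + 3268/9 = 1 + 3268/9 = 3277/9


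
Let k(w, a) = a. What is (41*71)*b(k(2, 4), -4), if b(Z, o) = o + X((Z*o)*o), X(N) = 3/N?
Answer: -736483/64 ≈ -11508.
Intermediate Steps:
b(Z, o) = o + 3/(Z*o**2) (b(Z, o) = o + 3/(((Z*o)*o)) = o + 3/((Z*o**2)) = o + 3*(1/(Z*o**2)) = o + 3/(Z*o**2))
(41*71)*b(k(2, 4), -4) = (41*71)*(-4 + 3/(4*(-4)**2)) = 2911*(-4 + 3*(1/4)*(1/16)) = 2911*(-4 + 3/64) = 2911*(-253/64) = -736483/64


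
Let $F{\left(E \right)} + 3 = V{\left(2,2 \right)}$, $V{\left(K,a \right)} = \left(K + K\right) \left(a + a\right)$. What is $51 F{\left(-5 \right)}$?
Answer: $663$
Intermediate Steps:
$V{\left(K,a \right)} = 4 K a$ ($V{\left(K,a \right)} = 2 K 2 a = 4 K a$)
$F{\left(E \right)} = 13$ ($F{\left(E \right)} = -3 + 4 \cdot 2 \cdot 2 = -3 + 16 = 13$)
$51 F{\left(-5 \right)} = 51 \cdot 13 = 663$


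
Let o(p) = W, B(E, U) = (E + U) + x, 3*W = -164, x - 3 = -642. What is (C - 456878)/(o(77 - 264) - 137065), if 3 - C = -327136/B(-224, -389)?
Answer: 429250977/128755367 ≈ 3.3339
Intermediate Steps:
x = -639 (x = 3 - 642 = -639)
W = -164/3 (W = (1/3)*(-164) = -164/3 ≈ -54.667)
B(E, U) = -639 + E + U (B(E, U) = (E + U) - 639 = -639 + E + U)
o(p) = -164/3
C = -80845/313 (C = 3 - (-327136)/(-639 - 224 - 389) = 3 - (-327136)/(-1252) = 3 - (-327136)*(-1)/1252 = 3 - 1*81784/313 = 3 - 81784/313 = -80845/313 ≈ -258.29)
(C - 456878)/(o(77 - 264) - 137065) = (-80845/313 - 456878)/(-164/3 - 137065) = -143083659/(313*(-411359/3)) = -143083659/313*(-3/411359) = 429250977/128755367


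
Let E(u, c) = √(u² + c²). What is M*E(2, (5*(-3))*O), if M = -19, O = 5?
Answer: -19*√5629 ≈ -1425.5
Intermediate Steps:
E(u, c) = √(c² + u²)
M*E(2, (5*(-3))*O) = -19*√(((5*(-3))*5)² + 2²) = -19*√((-15*5)² + 4) = -19*√((-75)² + 4) = -19*√(5625 + 4) = -19*√5629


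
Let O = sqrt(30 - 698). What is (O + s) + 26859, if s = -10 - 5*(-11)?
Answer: 26904 + 2*I*sqrt(167) ≈ 26904.0 + 25.846*I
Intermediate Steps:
s = 45 (s = -10 + 55 = 45)
O = 2*I*sqrt(167) (O = sqrt(-668) = 2*I*sqrt(167) ≈ 25.846*I)
(O + s) + 26859 = (2*I*sqrt(167) + 45) + 26859 = (45 + 2*I*sqrt(167)) + 26859 = 26904 + 2*I*sqrt(167)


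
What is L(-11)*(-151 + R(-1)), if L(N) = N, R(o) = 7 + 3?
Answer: 1551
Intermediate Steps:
R(o) = 10
L(-11)*(-151 + R(-1)) = -11*(-151 + 10) = -11*(-141) = 1551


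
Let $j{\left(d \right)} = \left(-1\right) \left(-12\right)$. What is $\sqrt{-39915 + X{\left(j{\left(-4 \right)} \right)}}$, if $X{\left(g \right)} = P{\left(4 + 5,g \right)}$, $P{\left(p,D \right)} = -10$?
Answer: $5 i \sqrt{1597} \approx 199.81 i$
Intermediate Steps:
$j{\left(d \right)} = 12$
$X{\left(g \right)} = -10$
$\sqrt{-39915 + X{\left(j{\left(-4 \right)} \right)}} = \sqrt{-39915 - 10} = \sqrt{-39925} = 5 i \sqrt{1597}$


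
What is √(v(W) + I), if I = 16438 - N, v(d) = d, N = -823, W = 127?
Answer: 6*√483 ≈ 131.86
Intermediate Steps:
I = 17261 (I = 16438 - 1*(-823) = 16438 + 823 = 17261)
√(v(W) + I) = √(127 + 17261) = √17388 = 6*√483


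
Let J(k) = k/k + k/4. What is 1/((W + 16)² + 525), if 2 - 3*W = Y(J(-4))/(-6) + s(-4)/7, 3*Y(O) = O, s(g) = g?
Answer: 49/39649 ≈ 0.0012358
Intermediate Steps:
J(k) = 1 + k/4 (J(k) = 1 + k*(¼) = 1 + k/4)
Y(O) = O/3
W = 6/7 (W = ⅔ - (((1 + (¼)*(-4))/3)/(-6) - 4/7)/3 = ⅔ - (((1 - 1)/3)*(-⅙) - 4*⅐)/3 = ⅔ - (((⅓)*0)*(-⅙) - 4/7)/3 = ⅔ - (0*(-⅙) - 4/7)/3 = ⅔ - (0 - 4/7)/3 = ⅔ - ⅓*(-4/7) = ⅔ + 4/21 = 6/7 ≈ 0.85714)
1/((W + 16)² + 525) = 1/((6/7 + 16)² + 525) = 1/((118/7)² + 525) = 1/(13924/49 + 525) = 1/(39649/49) = 49/39649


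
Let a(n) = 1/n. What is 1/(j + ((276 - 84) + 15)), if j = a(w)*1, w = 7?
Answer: 7/1450 ≈ 0.0048276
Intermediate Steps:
j = ⅐ (j = 1/7 = (⅐)*1 = ⅐ ≈ 0.14286)
1/(j + ((276 - 84) + 15)) = 1/(⅐ + ((276 - 84) + 15)) = 1/(⅐ + (192 + 15)) = 1/(⅐ + 207) = 1/(1450/7) = 7/1450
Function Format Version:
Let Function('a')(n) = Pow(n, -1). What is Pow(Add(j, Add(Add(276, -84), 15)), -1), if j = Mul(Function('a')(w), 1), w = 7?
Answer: Rational(7, 1450) ≈ 0.0048276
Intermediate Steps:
j = Rational(1, 7) (j = Mul(Pow(7, -1), 1) = Mul(Rational(1, 7), 1) = Rational(1, 7) ≈ 0.14286)
Pow(Add(j, Add(Add(276, -84), 15)), -1) = Pow(Add(Rational(1, 7), Add(Add(276, -84), 15)), -1) = Pow(Add(Rational(1, 7), Add(192, 15)), -1) = Pow(Add(Rational(1, 7), 207), -1) = Pow(Rational(1450, 7), -1) = Rational(7, 1450)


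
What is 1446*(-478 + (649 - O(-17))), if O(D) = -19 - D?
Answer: 250158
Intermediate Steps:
1446*(-478 + (649 - O(-17))) = 1446*(-478 + (649 - (-19 - 1*(-17)))) = 1446*(-478 + (649 - (-19 + 17))) = 1446*(-478 + (649 - 1*(-2))) = 1446*(-478 + (649 + 2)) = 1446*(-478 + 651) = 1446*173 = 250158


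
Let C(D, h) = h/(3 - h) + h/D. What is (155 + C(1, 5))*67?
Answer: 21105/2 ≈ 10553.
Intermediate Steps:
C(D, h) = h/D + h/(3 - h)
(155 + C(1, 5))*67 = (155 + 5*(-3 + 5 - 1*1)/(1*(-3 + 5)))*67 = (155 + 5*1*(-3 + 5 - 1)/2)*67 = (155 + 5*1*(1/2)*1)*67 = (155 + 5/2)*67 = (315/2)*67 = 21105/2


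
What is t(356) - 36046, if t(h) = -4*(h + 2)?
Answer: -37478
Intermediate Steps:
t(h) = -8 - 4*h (t(h) = -4*(2 + h) = -8 - 4*h)
t(356) - 36046 = (-8 - 4*356) - 36046 = (-8 - 1424) - 36046 = -1432 - 36046 = -37478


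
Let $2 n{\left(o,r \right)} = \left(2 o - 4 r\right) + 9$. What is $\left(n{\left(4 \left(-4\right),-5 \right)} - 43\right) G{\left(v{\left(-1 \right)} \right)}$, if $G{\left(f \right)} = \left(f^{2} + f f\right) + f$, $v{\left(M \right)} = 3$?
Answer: $- \frac{1869}{2} \approx -934.5$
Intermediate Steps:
$n{\left(o,r \right)} = \frac{9}{2} + o - 2 r$ ($n{\left(o,r \right)} = \frac{\left(2 o - 4 r\right) + 9}{2} = \frac{\left(- 4 r + 2 o\right) + 9}{2} = \frac{9 - 4 r + 2 o}{2} = \frac{9}{2} + o - 2 r$)
$G{\left(f \right)} = f + 2 f^{2}$ ($G{\left(f \right)} = \left(f^{2} + f^{2}\right) + f = 2 f^{2} + f = f + 2 f^{2}$)
$\left(n{\left(4 \left(-4\right),-5 \right)} - 43\right) G{\left(v{\left(-1 \right)} \right)} = \left(\left(\frac{9}{2} + 4 \left(-4\right) - -10\right) - 43\right) 3 \left(1 + 2 \cdot 3\right) = \left(\left(\frac{9}{2} - 16 + 10\right) - 43\right) 3 \left(1 + 6\right) = \left(- \frac{3}{2} - 43\right) 3 \cdot 7 = \left(- \frac{89}{2}\right) 21 = - \frac{1869}{2}$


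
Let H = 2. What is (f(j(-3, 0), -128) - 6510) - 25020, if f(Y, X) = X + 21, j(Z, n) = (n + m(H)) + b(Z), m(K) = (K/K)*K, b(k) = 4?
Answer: -31637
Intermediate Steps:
m(K) = K (m(K) = 1*K = K)
j(Z, n) = 6 + n (j(Z, n) = (n + 2) + 4 = (2 + n) + 4 = 6 + n)
f(Y, X) = 21 + X
(f(j(-3, 0), -128) - 6510) - 25020 = ((21 - 128) - 6510) - 25020 = (-107 - 6510) - 25020 = -6617 - 25020 = -31637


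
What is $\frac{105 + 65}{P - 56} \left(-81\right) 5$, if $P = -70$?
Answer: $\frac{3825}{7} \approx 546.43$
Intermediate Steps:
$\frac{105 + 65}{P - 56} \left(-81\right) 5 = \frac{105 + 65}{-70 - 56} \left(-81\right) 5 = \frac{170}{-126} \left(-81\right) 5 = 170 \left(- \frac{1}{126}\right) \left(-81\right) 5 = \left(- \frac{85}{63}\right) \left(-81\right) 5 = \frac{765}{7} \cdot 5 = \frac{3825}{7}$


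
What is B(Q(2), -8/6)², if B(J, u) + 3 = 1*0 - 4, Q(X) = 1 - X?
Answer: 49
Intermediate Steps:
B(J, u) = -7 (B(J, u) = -3 + (1*0 - 4) = -3 + (0 - 4) = -3 - 4 = -7)
B(Q(2), -8/6)² = (-7)² = 49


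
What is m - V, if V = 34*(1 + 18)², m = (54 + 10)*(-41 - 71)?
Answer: -19442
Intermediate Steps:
m = -7168 (m = 64*(-112) = -7168)
V = 12274 (V = 34*19² = 34*361 = 12274)
m - V = -7168 - 1*12274 = -7168 - 12274 = -19442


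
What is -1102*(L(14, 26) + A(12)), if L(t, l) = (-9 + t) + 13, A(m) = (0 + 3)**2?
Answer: -29754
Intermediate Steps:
A(m) = 9 (A(m) = 3**2 = 9)
L(t, l) = 4 + t
-1102*(L(14, 26) + A(12)) = -1102*((4 + 14) + 9) = -1102*(18 + 9) = -1102*27 = -29754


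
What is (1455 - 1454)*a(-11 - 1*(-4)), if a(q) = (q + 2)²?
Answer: 25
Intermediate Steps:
a(q) = (2 + q)²
(1455 - 1454)*a(-11 - 1*(-4)) = (1455 - 1454)*(2 + (-11 - 1*(-4)))² = 1*(2 + (-11 + 4))² = 1*(2 - 7)² = 1*(-5)² = 1*25 = 25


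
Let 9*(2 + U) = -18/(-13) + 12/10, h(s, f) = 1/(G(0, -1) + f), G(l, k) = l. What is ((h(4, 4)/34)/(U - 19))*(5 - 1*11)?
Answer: 585/274652 ≈ 0.0021300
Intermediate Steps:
h(s, f) = 1/f (h(s, f) = 1/(0 + f) = 1/f)
U = -334/195 (U = -2 + (-18/(-13) + 12/10)/9 = -2 + (-18*(-1/13) + 12*(⅒))/9 = -2 + (18/13 + 6/5)/9 = -2 + (⅑)*(168/65) = -2 + 56/195 = -334/195 ≈ -1.7128)
((h(4, 4)/34)/(U - 19))*(5 - 1*11) = ((1/(4*34))/(-334/195 - 19))*(5 - 1*11) = (((¼)*(1/34))/(-4039/195))*(5 - 11) = ((1/136)*(-195/4039))*(-6) = -195/549304*(-6) = 585/274652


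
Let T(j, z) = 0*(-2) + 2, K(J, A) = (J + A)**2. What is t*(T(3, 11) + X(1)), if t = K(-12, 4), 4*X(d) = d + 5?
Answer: 224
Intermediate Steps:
X(d) = 5/4 + d/4 (X(d) = (d + 5)/4 = (5 + d)/4 = 5/4 + d/4)
K(J, A) = (A + J)**2
T(j, z) = 2 (T(j, z) = 0 + 2 = 2)
t = 64 (t = (4 - 12)**2 = (-8)**2 = 64)
t*(T(3, 11) + X(1)) = 64*(2 + (5/4 + (1/4)*1)) = 64*(2 + (5/4 + 1/4)) = 64*(2 + 3/2) = 64*(7/2) = 224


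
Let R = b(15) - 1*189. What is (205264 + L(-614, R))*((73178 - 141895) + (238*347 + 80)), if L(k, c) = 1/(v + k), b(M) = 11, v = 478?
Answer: 389398930947/136 ≈ 2.8632e+9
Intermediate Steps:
R = -178 (R = 11 - 1*189 = 11 - 189 = -178)
L(k, c) = 1/(478 + k)
(205264 + L(-614, R))*((73178 - 141895) + (238*347 + 80)) = (205264 + 1/(478 - 614))*((73178 - 141895) + (238*347 + 80)) = (205264 + 1/(-136))*(-68717 + (82586 + 80)) = (205264 - 1/136)*(-68717 + 82666) = (27915903/136)*13949 = 389398930947/136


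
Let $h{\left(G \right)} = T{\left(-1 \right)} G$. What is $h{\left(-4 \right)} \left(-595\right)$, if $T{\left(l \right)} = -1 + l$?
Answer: $-4760$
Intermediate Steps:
$h{\left(G \right)} = - 2 G$ ($h{\left(G \right)} = \left(-1 - 1\right) G = - 2 G$)
$h{\left(-4 \right)} \left(-595\right) = \left(-2\right) \left(-4\right) \left(-595\right) = 8 \left(-595\right) = -4760$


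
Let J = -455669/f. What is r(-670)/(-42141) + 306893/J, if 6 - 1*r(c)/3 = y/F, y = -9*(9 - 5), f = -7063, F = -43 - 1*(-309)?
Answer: 4049592955886105/851304064919 ≈ 4756.9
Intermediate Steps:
F = 266 (F = -43 + 309 = 266)
y = -36 (y = -9*4 = -36)
r(c) = 2448/133 (r(c) = 18 - (-108)/266 = 18 - 3*(-18/133) = 18 + 54/133 = 2448/133)
J = 455669/7063 (J = -455669/(-7063) = -455669*(-1/7063) = 455669/7063 ≈ 64.515)
r(-670)/(-42141) + 306893/J = (2448/133)/(-42141) + 306893/(455669/7063) = (2448/133)*(-1/42141) + 306893*(7063/455669) = -816/1868251 + 2167585259/455669 = 4049592955886105/851304064919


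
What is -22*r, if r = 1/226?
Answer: -11/113 ≈ -0.097345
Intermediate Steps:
r = 1/226 ≈ 0.0044248
-22*r = -22*1/226 = -11/113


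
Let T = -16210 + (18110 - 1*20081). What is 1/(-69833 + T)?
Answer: -1/88014 ≈ -1.1362e-5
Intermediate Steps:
T = -18181 (T = -16210 + (18110 - 20081) = -16210 - 1971 = -18181)
1/(-69833 + T) = 1/(-69833 - 18181) = 1/(-88014) = -1/88014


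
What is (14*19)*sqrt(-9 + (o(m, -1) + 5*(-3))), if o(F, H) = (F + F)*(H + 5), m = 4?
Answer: 532*sqrt(2) ≈ 752.36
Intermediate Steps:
o(F, H) = 2*F*(5 + H) (o(F, H) = (2*F)*(5 + H) = 2*F*(5 + H))
(14*19)*sqrt(-9 + (o(m, -1) + 5*(-3))) = (14*19)*sqrt(-9 + (2*4*(5 - 1) + 5*(-3))) = 266*sqrt(-9 + (2*4*4 - 15)) = 266*sqrt(-9 + (32 - 15)) = 266*sqrt(-9 + 17) = 266*sqrt(8) = 266*(2*sqrt(2)) = 532*sqrt(2)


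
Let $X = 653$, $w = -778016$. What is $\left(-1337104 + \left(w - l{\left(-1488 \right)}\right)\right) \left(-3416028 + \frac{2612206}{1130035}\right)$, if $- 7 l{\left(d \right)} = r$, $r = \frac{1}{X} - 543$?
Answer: $\frac{5331840426343979618836}{737912855} \approx 7.2256 \cdot 10^{12}$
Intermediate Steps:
$r = - \frac{354578}{653}$ ($r = \frac{1}{653} - 543 = - \frac{354578}{653} \approx -543.0$)
$l{\left(d \right)} = \frac{50654}{653}$ ($l{\left(d \right)} = \left(- \frac{1}{7}\right) \left(- \frac{354578}{653}\right) = \frac{50654}{653}$)
$\left(-1337104 + \left(w - l{\left(-1488 \right)}\right)\right) \left(-3416028 + \frac{2612206}{1130035}\right) = \left(-1337104 - \frac{508095102}{653}\right) \left(-3416028 + \frac{2612206}{1130035}\right) = \left(- \frac{1381224014}{653}\right) \left(- \frac{3860228588774}{1130035}\right) = \frac{5331840426343979618836}{737912855}$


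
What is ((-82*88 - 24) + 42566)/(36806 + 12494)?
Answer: 1039/1450 ≈ 0.71655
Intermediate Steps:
((-82*88 - 24) + 42566)/(36806 + 12494) = ((-7216 - 24) + 42566)/49300 = (-7240 + 42566)*(1/49300) = 35326*(1/49300) = 1039/1450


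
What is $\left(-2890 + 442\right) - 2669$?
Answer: $-5117$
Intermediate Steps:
$\left(-2890 + 442\right) - 2669 = -2448 - 2669 = -5117$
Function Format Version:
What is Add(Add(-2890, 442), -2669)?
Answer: -5117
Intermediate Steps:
Add(Add(-2890, 442), -2669) = Add(-2448, -2669) = -5117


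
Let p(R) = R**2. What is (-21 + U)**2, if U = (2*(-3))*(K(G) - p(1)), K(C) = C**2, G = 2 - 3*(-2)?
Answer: 159201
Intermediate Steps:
G = 8 (G = 2 + 6 = 8)
U = -378 (U = (2*(-3))*(8**2 - 1*1**2) = -6*(64 - 1*1) = -6*(64 - 1) = -6*63 = -378)
(-21 + U)**2 = (-21 - 378)**2 = (-399)**2 = 159201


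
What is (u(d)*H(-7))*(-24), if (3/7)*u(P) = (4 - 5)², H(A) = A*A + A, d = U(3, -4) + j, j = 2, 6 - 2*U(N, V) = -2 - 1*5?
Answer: -2352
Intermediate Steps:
U(N, V) = 13/2 (U(N, V) = 3 - (-2 - 1*5)/2 = 3 - (-2 - 5)/2 = 3 - ½*(-7) = 3 + 7/2 = 13/2)
d = 17/2 (d = 13/2 + 2 = 17/2 ≈ 8.5000)
H(A) = A + A² (H(A) = A² + A = A + A²)
u(P) = 7/3 (u(P) = 7*(4 - 5)²/3 = (7/3)*(-1)² = (7/3)*1 = 7/3)
(u(d)*H(-7))*(-24) = (7*(-7*(1 - 7))/3)*(-24) = (7*(-7*(-6))/3)*(-24) = ((7/3)*42)*(-24) = 98*(-24) = -2352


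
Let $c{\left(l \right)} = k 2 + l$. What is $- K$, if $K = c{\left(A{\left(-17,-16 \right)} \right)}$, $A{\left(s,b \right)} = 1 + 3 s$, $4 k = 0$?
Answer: $50$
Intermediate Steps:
$k = 0$ ($k = \frac{1}{4} \cdot 0 = 0$)
$c{\left(l \right)} = l$ ($c{\left(l \right)} = 0 \cdot 2 + l = 0 + l = l$)
$K = -50$ ($K = 1 + 3 \left(-17\right) = 1 - 51 = -50$)
$- K = \left(-1\right) \left(-50\right) = 50$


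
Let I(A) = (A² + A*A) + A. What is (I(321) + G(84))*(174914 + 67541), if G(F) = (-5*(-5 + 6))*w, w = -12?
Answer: 50057986665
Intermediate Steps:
I(A) = A + 2*A² (I(A) = (A² + A²) + A = 2*A² + A = A + 2*A²)
G(F) = 60 (G(F) = -5*(-5 + 6)*(-12) = -5*1*(-12) = -5*(-12) = 60)
(I(321) + G(84))*(174914 + 67541) = (321*(1 + 2*321) + 60)*(174914 + 67541) = (321*(1 + 642) + 60)*242455 = (321*643 + 60)*242455 = (206403 + 60)*242455 = 206463*242455 = 50057986665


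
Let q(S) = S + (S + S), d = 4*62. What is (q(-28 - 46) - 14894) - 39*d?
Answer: -24788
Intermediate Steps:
d = 248
q(S) = 3*S (q(S) = S + 2*S = 3*S)
(q(-28 - 46) - 14894) - 39*d = (3*(-28 - 46) - 14894) - 39*248 = (3*(-74) - 14894) - 9672 = (-222 - 14894) - 9672 = -15116 - 9672 = -24788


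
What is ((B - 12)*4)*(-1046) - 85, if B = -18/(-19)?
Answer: 877025/19 ≈ 46159.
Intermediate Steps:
B = 18/19 (B = -18*(-1/19) = 18/19 ≈ 0.94737)
((B - 12)*4)*(-1046) - 85 = ((18/19 - 12)*4)*(-1046) - 85 = -210/19*4*(-1046) - 85 = -840/19*(-1046) - 85 = 878640/19 - 85 = 877025/19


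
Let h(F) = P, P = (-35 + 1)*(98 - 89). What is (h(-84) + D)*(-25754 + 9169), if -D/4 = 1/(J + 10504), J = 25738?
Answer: 91964289380/18121 ≈ 5.0750e+6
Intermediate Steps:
D = -2/18121 (D = -4/(25738 + 10504) = -4/36242 = -4*1/36242 = -2/18121 ≈ -0.00011037)
P = -306 (P = -34*9 = -306)
h(F) = -306
(h(-84) + D)*(-25754 + 9169) = (-306 - 2/18121)*(-25754 + 9169) = -5545028/18121*(-16585) = 91964289380/18121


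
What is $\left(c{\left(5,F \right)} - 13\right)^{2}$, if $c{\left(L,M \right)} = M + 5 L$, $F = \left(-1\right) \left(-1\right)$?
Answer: $169$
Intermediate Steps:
$F = 1$
$\left(c{\left(5,F \right)} - 13\right)^{2} = \left(\left(1 + 5 \cdot 5\right) - 13\right)^{2} = \left(\left(1 + 25\right) - 13\right)^{2} = \left(26 - 13\right)^{2} = 13^{2} = 169$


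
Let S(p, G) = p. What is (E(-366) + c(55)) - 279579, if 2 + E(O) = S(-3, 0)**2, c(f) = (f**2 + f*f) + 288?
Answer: -273234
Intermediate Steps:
c(f) = 288 + 2*f**2 (c(f) = (f**2 + f**2) + 288 = 2*f**2 + 288 = 288 + 2*f**2)
E(O) = 7 (E(O) = -2 + (-3)**2 = -2 + 9 = 7)
(E(-366) + c(55)) - 279579 = (7 + (288 + 2*55**2)) - 279579 = (7 + (288 + 2*3025)) - 279579 = (7 + (288 + 6050)) - 279579 = (7 + 6338) - 279579 = 6345 - 279579 = -273234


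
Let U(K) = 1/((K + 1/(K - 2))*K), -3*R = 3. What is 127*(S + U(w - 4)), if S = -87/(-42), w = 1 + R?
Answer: 47371/175 ≈ 270.69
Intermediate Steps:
R = -1 (R = -⅓*3 = -1)
w = 0 (w = 1 - 1 = 0)
U(K) = 1/(K*(K + 1/(-2 + K))) (U(K) = 1/((K + 1/(-2 + K))*K) = 1/(K*(K + 1/(-2 + K))))
S = 29/14 (S = -87*(-1/42) = 29/14 ≈ 2.0714)
127*(S + U(w - 4)) = 127*(29/14 + (-2 + (0 - 4))/((0 - 4)*(1 + (0 - 4)² - 2*(0 - 4)))) = 127*(29/14 + (-2 - 4)/((-4)*(1 + (-4)² - 2*(-4)))) = 127*(29/14 - ¼*(-6)/(1 + 16 + 8)) = 127*(29/14 - ¼*(-6)/25) = 127*(29/14 - ¼*1/25*(-6)) = 127*(29/14 + 3/50) = 127*(373/175) = 47371/175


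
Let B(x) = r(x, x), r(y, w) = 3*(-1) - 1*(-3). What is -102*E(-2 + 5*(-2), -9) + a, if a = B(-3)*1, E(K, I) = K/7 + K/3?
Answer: 4080/7 ≈ 582.86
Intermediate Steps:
r(y, w) = 0 (r(y, w) = -3 + 3 = 0)
E(K, I) = 10*K/21 (E(K, I) = K*(⅐) + K*(⅓) = K/7 + K/3 = 10*K/21)
B(x) = 0
a = 0 (a = 0*1 = 0)
-102*E(-2 + 5*(-2), -9) + a = -340*(-2 + 5*(-2))/7 + 0 = -340*(-2 - 10)/7 + 0 = -340*(-12)/7 + 0 = -102*(-40/7) + 0 = 4080/7 + 0 = 4080/7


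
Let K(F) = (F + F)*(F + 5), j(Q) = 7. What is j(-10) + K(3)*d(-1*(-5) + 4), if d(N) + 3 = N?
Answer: 295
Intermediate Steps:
d(N) = -3 + N
K(F) = 2*F*(5 + F) (K(F) = (2*F)*(5 + F) = 2*F*(5 + F))
j(-10) + K(3)*d(-1*(-5) + 4) = 7 + (2*3*(5 + 3))*(-3 + (-1*(-5) + 4)) = 7 + (2*3*8)*(-3 + (5 + 4)) = 7 + 48*(-3 + 9) = 7 + 48*6 = 7 + 288 = 295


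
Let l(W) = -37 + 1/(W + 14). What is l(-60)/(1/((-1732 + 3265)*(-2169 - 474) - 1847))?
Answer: 150070063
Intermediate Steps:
l(W) = -37 + 1/(14 + W)
l(-60)/(1/((-1732 + 3265)*(-2169 - 474) - 1847)) = ((-517 - 37*(-60))/(14 - 60))/(1/((-1732 + 3265)*(-2169 - 474) - 1847)) = ((-517 + 2220)/(-46))/(1/(1533*(-2643) - 1847)) = (-1/46*1703)/(1/(-4051719 - 1847)) = -1703/(46*(1/(-4053566))) = -1703/(46*(-1/4053566)) = -1703/46*(-4053566) = 150070063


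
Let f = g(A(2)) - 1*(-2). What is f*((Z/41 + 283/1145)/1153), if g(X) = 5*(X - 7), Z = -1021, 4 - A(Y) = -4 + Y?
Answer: 3472326/54127585 ≈ 0.064151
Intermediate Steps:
A(Y) = 8 - Y (A(Y) = 4 - (-4 + Y) = 4 + (4 - Y) = 8 - Y)
g(X) = -35 + 5*X (g(X) = 5*(-7 + X) = -35 + 5*X)
f = -3 (f = (-35 + 5*(8 - 1*2)) - 1*(-2) = (-35 + 5*(8 - 2)) + 2 = (-35 + 5*6) + 2 = (-35 + 30) + 2 = -5 + 2 = -3)
f*((Z/41 + 283/1145)/1153) = -3*(-1021/41 + 283/1145)/1153 = -(-3472326)/(46945*1153) = -3*(-1157442/54127585) = 3472326/54127585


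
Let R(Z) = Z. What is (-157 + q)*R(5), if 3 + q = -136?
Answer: -1480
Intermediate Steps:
q = -139 (q = -3 - 136 = -139)
(-157 + q)*R(5) = (-157 - 139)*5 = -296*5 = -1480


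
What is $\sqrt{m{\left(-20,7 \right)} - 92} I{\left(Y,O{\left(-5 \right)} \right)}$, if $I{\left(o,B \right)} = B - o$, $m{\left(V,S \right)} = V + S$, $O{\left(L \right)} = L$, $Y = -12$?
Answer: $7 i \sqrt{105} \approx 71.729 i$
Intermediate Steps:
$m{\left(V,S \right)} = S + V$
$\sqrt{m{\left(-20,7 \right)} - 92} I{\left(Y,O{\left(-5 \right)} \right)} = \sqrt{\left(7 - 20\right) - 92} \left(-5 - -12\right) = \sqrt{-13 - 92} \left(-5 + 12\right) = \sqrt{-105} \cdot 7 = i \sqrt{105} \cdot 7 = 7 i \sqrt{105}$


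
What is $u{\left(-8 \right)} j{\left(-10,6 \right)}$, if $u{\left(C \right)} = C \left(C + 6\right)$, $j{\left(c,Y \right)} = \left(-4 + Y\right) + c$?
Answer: $-128$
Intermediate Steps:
$j{\left(c,Y \right)} = -4 + Y + c$
$u{\left(C \right)} = C \left(6 + C\right)$
$u{\left(-8 \right)} j{\left(-10,6 \right)} = - 8 \left(6 - 8\right) \left(-4 + 6 - 10\right) = \left(-8\right) \left(-2\right) \left(-8\right) = 16 \left(-8\right) = -128$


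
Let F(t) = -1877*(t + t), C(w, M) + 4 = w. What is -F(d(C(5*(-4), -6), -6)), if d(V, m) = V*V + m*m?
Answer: 2297448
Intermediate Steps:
C(w, M) = -4 + w
d(V, m) = V**2 + m**2
F(t) = -3754*t
-F(d(C(5*(-4), -6), -6)) = -(-3754)*((-4 + 5*(-4))**2 + (-6)**2) = -(-3754)*((-4 - 20)**2 + 36) = -(-3754)*((-24)**2 + 36) = -(-3754)*(576 + 36) = -(-3754)*612 = -1*(-2297448) = 2297448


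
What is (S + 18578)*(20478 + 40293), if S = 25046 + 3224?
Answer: 2846999808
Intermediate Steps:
S = 28270
(S + 18578)*(20478 + 40293) = (28270 + 18578)*(20478 + 40293) = 46848*60771 = 2846999808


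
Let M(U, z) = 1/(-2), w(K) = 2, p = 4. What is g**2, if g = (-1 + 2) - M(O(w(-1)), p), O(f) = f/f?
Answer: 9/4 ≈ 2.2500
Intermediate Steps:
O(f) = 1
M(U, z) = -1/2
g = 3/2 (g = (-1 + 2) - 1*(-1/2) = 1 + 1/2 = 3/2 ≈ 1.5000)
g**2 = (3/2)**2 = 9/4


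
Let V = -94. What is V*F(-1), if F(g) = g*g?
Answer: -94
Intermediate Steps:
F(g) = g²
V*F(-1) = -94*(-1)² = -94*1 = -94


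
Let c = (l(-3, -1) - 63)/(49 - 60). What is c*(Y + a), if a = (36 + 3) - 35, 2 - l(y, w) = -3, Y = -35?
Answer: -1798/11 ≈ -163.45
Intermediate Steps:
l(y, w) = 5 (l(y, w) = 2 - 1*(-3) = 2 + 3 = 5)
a = 4 (a = 39 - 35 = 4)
c = 58/11 (c = (5 - 63)/(49 - 60) = -58/(-11) = -58*(-1/11) = 58/11 ≈ 5.2727)
c*(Y + a) = 58*(-35 + 4)/11 = (58/11)*(-31) = -1798/11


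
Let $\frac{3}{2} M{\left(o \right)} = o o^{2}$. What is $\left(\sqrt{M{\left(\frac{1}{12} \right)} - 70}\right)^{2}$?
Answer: $- \frac{181439}{2592} \approx -70.0$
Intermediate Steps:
$M{\left(o \right)} = \frac{2 o^{3}}{3}$ ($M{\left(o \right)} = \frac{2 o o^{2}}{3} = \frac{2 o^{3}}{3}$)
$\left(\sqrt{M{\left(\frac{1}{12} \right)} - 70}\right)^{2} = \left(\sqrt{\frac{2 \left(\frac{1}{12}\right)^{3}}{3} - 70}\right)^{2} = \left(\sqrt{\frac{2}{3 \cdot 1728} - 70}\right)^{2} = \left(\sqrt{\frac{2}{3} \cdot \frac{1}{1728} - 70}\right)^{2} = \left(\sqrt{\frac{1}{2592} - 70}\right)^{2} = \left(\sqrt{- \frac{181439}{2592}}\right)^{2} = \left(\frac{i \sqrt{362878}}{72}\right)^{2} = - \frac{181439}{2592}$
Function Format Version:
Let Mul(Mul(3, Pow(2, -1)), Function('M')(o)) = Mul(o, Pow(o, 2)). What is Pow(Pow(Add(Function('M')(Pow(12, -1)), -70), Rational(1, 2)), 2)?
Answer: Rational(-181439, 2592) ≈ -70.000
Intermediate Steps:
Function('M')(o) = Mul(Rational(2, 3), Pow(o, 3)) (Function('M')(o) = Mul(Rational(2, 3), Mul(o, Pow(o, 2))) = Mul(Rational(2, 3), Pow(o, 3)))
Pow(Pow(Add(Function('M')(Pow(12, -1)), -70), Rational(1, 2)), 2) = Pow(Pow(Add(Mul(Rational(2, 3), Pow(Pow(12, -1), 3)), -70), Rational(1, 2)), 2) = Pow(Pow(Add(Mul(Rational(2, 3), Pow(Rational(1, 12), 3)), -70), Rational(1, 2)), 2) = Pow(Pow(Add(Mul(Rational(2, 3), Rational(1, 1728)), -70), Rational(1, 2)), 2) = Pow(Pow(Add(Rational(1, 2592), -70), Rational(1, 2)), 2) = Pow(Pow(Rational(-181439, 2592), Rational(1, 2)), 2) = Pow(Mul(Rational(1, 72), I, Pow(362878, Rational(1, 2))), 2) = Rational(-181439, 2592)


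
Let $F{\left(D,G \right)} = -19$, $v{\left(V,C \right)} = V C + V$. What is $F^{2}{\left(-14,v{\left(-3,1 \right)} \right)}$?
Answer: $361$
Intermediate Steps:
$v{\left(V,C \right)} = V + C V$ ($v{\left(V,C \right)} = C V + V = V + C V$)
$F^{2}{\left(-14,v{\left(-3,1 \right)} \right)} = \left(-19\right)^{2} = 361$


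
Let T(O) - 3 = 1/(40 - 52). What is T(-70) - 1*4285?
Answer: -51385/12 ≈ -4282.1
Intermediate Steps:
T(O) = 35/12 (T(O) = 3 + 1/(40 - 52) = 3 + 1/(-12) = 3 - 1/12 = 35/12)
T(-70) - 1*4285 = 35/12 - 1*4285 = 35/12 - 4285 = -51385/12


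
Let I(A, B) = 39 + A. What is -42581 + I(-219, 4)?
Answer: -42761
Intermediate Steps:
-42581 + I(-219, 4) = -42581 + (39 - 219) = -42581 - 180 = -42761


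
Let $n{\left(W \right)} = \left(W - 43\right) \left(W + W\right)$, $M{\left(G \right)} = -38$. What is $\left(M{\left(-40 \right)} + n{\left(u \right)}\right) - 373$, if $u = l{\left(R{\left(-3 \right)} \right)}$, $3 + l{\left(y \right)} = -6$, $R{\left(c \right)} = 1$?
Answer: $525$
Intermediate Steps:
$l{\left(y \right)} = -9$ ($l{\left(y \right)} = -3 - 6 = -9$)
$u = -9$
$n{\left(W \right)} = 2 W \left(-43 + W\right)$ ($n{\left(W \right)} = \left(-43 + W\right) 2 W = 2 W \left(-43 + W\right)$)
$\left(M{\left(-40 \right)} + n{\left(u \right)}\right) - 373 = \left(-38 + 2 \left(-9\right) \left(-43 - 9\right)\right) - 373 = \left(-38 + 2 \left(-9\right) \left(-52\right)\right) - 373 = \left(-38 + 936\right) - 373 = 898 - 373 = 525$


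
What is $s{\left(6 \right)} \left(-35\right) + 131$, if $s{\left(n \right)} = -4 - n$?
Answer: $481$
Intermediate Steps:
$s{\left(6 \right)} \left(-35\right) + 131 = \left(-4 - 6\right) \left(-35\right) + 131 = \left(-10\right) \left(-35\right) + 131 = 350 + 131 = 481$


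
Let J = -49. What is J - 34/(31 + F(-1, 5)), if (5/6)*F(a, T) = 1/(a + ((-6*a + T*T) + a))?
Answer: -225479/4501 ≈ -50.095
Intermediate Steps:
F(a, T) = 6/(5*(T**2 - 4*a)) (F(a, T) = 6/(5*(a + ((-6*a + T*T) + a))) = 6/(5*(a + ((-6*a + T**2) + a))) = 6/(5*(a + ((T**2 - 6*a) + a))) = 6/(5*(a + (T**2 - 5*a))) = 6/(5*(T**2 - 4*a)))
J - 34/(31 + F(-1, 5)) = -49 - 34/(31 + 6/(5*(5**2 - 4*(-1)))) = -49 - 34/(31 + 6/(5*(25 + 4))) = -49 - 34/(31 + (6/5)/29) = -49 - 34/(31 + (6/5)*(1/29)) = -49 - 34/(31 + 6/145) = -49 - 34/(4501/145) = -49 + (145/4501)*(-34) = -49 - 4930/4501 = -225479/4501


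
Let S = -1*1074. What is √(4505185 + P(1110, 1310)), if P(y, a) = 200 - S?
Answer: √4506459 ≈ 2122.8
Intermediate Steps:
S = -1074
P(y, a) = 1274 (P(y, a) = 200 - 1*(-1074) = 200 + 1074 = 1274)
√(4505185 + P(1110, 1310)) = √(4505185 + 1274) = √4506459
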